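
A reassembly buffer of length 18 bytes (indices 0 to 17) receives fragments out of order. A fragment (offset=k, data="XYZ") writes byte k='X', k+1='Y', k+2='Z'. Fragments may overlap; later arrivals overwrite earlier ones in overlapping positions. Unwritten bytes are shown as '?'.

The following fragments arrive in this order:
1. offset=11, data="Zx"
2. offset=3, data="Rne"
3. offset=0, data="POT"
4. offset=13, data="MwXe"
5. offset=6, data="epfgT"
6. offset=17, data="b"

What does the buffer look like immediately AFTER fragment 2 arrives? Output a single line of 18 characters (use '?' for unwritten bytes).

Answer: ???Rne?????Zx?????

Derivation:
Fragment 1: offset=11 data="Zx" -> buffer=???????????Zx?????
Fragment 2: offset=3 data="Rne" -> buffer=???Rne?????Zx?????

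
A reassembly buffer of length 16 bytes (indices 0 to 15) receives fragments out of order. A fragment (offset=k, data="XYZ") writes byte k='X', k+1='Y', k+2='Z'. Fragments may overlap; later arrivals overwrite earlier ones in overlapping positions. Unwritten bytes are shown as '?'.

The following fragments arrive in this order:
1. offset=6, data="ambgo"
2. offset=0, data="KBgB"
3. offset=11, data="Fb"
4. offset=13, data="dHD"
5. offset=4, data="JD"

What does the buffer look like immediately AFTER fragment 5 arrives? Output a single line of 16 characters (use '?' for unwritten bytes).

Fragment 1: offset=6 data="ambgo" -> buffer=??????ambgo?????
Fragment 2: offset=0 data="KBgB" -> buffer=KBgB??ambgo?????
Fragment 3: offset=11 data="Fb" -> buffer=KBgB??ambgoFb???
Fragment 4: offset=13 data="dHD" -> buffer=KBgB??ambgoFbdHD
Fragment 5: offset=4 data="JD" -> buffer=KBgBJDambgoFbdHD

Answer: KBgBJDambgoFbdHD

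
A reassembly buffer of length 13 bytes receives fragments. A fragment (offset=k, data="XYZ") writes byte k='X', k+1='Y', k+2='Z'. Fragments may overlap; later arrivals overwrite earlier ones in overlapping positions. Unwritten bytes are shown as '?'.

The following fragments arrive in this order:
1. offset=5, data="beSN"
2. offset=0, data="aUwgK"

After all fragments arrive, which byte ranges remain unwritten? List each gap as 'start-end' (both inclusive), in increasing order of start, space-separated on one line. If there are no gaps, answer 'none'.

Fragment 1: offset=5 len=4
Fragment 2: offset=0 len=5
Gaps: 9-12

Answer: 9-12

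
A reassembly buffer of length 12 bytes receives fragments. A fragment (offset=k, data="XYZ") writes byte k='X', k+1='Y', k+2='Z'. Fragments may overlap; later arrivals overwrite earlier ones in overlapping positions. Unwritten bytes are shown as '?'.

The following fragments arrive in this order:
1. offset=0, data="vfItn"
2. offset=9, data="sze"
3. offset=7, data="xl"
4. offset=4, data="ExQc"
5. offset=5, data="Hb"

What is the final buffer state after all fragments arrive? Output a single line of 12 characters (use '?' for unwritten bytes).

Answer: vfItEHbclsze

Derivation:
Fragment 1: offset=0 data="vfItn" -> buffer=vfItn???????
Fragment 2: offset=9 data="sze" -> buffer=vfItn????sze
Fragment 3: offset=7 data="xl" -> buffer=vfItn??xlsze
Fragment 4: offset=4 data="ExQc" -> buffer=vfItExQclsze
Fragment 5: offset=5 data="Hb" -> buffer=vfItEHbclsze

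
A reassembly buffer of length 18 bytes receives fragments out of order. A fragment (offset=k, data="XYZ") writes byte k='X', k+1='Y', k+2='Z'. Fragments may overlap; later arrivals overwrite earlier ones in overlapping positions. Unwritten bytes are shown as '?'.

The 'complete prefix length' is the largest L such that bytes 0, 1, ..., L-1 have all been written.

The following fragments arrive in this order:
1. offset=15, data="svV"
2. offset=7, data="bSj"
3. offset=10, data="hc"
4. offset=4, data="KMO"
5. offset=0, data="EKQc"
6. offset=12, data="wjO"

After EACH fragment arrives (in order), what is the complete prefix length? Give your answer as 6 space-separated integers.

Fragment 1: offset=15 data="svV" -> buffer=???????????????svV -> prefix_len=0
Fragment 2: offset=7 data="bSj" -> buffer=???????bSj?????svV -> prefix_len=0
Fragment 3: offset=10 data="hc" -> buffer=???????bSjhc???svV -> prefix_len=0
Fragment 4: offset=4 data="KMO" -> buffer=????KMObSjhc???svV -> prefix_len=0
Fragment 5: offset=0 data="EKQc" -> buffer=EKQcKMObSjhc???svV -> prefix_len=12
Fragment 6: offset=12 data="wjO" -> buffer=EKQcKMObSjhcwjOsvV -> prefix_len=18

Answer: 0 0 0 0 12 18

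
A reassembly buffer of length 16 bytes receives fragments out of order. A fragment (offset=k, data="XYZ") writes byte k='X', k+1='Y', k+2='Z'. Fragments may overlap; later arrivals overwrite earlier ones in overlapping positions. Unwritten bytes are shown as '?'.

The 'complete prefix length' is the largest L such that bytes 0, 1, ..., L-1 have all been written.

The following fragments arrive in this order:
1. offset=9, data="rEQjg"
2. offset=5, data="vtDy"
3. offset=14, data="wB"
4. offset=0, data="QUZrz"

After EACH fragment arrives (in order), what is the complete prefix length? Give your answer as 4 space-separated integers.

Answer: 0 0 0 16

Derivation:
Fragment 1: offset=9 data="rEQjg" -> buffer=?????????rEQjg?? -> prefix_len=0
Fragment 2: offset=5 data="vtDy" -> buffer=?????vtDyrEQjg?? -> prefix_len=0
Fragment 3: offset=14 data="wB" -> buffer=?????vtDyrEQjgwB -> prefix_len=0
Fragment 4: offset=0 data="QUZrz" -> buffer=QUZrzvtDyrEQjgwB -> prefix_len=16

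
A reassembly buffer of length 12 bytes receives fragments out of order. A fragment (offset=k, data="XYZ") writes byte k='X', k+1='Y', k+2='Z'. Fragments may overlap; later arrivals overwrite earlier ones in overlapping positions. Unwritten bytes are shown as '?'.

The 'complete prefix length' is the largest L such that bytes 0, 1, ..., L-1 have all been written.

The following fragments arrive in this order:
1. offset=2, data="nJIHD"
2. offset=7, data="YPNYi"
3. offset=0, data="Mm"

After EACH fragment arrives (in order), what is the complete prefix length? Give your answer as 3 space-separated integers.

Fragment 1: offset=2 data="nJIHD" -> buffer=??nJIHD????? -> prefix_len=0
Fragment 2: offset=7 data="YPNYi" -> buffer=??nJIHDYPNYi -> prefix_len=0
Fragment 3: offset=0 data="Mm" -> buffer=MmnJIHDYPNYi -> prefix_len=12

Answer: 0 0 12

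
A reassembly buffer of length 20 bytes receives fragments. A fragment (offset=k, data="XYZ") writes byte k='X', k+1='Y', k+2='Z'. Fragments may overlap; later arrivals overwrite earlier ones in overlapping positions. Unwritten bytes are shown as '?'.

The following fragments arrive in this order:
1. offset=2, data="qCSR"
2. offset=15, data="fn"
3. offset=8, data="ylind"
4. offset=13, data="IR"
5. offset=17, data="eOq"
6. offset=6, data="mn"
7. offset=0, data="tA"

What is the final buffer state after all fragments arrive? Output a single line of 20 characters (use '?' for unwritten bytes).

Fragment 1: offset=2 data="qCSR" -> buffer=??qCSR??????????????
Fragment 2: offset=15 data="fn" -> buffer=??qCSR?????????fn???
Fragment 3: offset=8 data="ylind" -> buffer=??qCSR??ylind??fn???
Fragment 4: offset=13 data="IR" -> buffer=??qCSR??ylindIRfn???
Fragment 5: offset=17 data="eOq" -> buffer=??qCSR??ylindIRfneOq
Fragment 6: offset=6 data="mn" -> buffer=??qCSRmnylindIRfneOq
Fragment 7: offset=0 data="tA" -> buffer=tAqCSRmnylindIRfneOq

Answer: tAqCSRmnylindIRfneOq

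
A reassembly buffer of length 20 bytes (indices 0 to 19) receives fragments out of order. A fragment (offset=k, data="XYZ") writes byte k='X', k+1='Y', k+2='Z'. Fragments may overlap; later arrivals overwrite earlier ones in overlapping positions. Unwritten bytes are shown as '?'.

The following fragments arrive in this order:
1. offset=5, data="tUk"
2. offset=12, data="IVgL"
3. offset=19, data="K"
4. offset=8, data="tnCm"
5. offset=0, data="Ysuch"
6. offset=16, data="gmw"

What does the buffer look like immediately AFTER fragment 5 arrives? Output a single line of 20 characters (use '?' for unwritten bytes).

Answer: YsuchtUktnCmIVgL???K

Derivation:
Fragment 1: offset=5 data="tUk" -> buffer=?????tUk????????????
Fragment 2: offset=12 data="IVgL" -> buffer=?????tUk????IVgL????
Fragment 3: offset=19 data="K" -> buffer=?????tUk????IVgL???K
Fragment 4: offset=8 data="tnCm" -> buffer=?????tUktnCmIVgL???K
Fragment 5: offset=0 data="Ysuch" -> buffer=YsuchtUktnCmIVgL???K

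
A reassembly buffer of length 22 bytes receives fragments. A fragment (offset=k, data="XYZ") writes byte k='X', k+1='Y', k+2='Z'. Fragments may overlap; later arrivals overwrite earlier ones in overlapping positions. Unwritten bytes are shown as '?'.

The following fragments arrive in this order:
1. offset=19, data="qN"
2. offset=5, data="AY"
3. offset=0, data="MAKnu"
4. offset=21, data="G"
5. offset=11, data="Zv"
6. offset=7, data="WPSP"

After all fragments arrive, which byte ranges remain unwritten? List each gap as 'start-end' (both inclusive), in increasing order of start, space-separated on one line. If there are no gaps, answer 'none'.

Answer: 13-18

Derivation:
Fragment 1: offset=19 len=2
Fragment 2: offset=5 len=2
Fragment 3: offset=0 len=5
Fragment 4: offset=21 len=1
Fragment 5: offset=11 len=2
Fragment 6: offset=7 len=4
Gaps: 13-18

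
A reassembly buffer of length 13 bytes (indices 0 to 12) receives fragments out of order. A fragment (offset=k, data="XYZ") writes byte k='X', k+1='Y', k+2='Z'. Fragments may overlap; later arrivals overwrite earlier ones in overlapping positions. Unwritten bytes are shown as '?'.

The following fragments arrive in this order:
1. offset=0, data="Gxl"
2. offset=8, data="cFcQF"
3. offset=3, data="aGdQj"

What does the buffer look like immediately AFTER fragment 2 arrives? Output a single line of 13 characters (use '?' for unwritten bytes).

Fragment 1: offset=0 data="Gxl" -> buffer=Gxl??????????
Fragment 2: offset=8 data="cFcQF" -> buffer=Gxl?????cFcQF

Answer: Gxl?????cFcQF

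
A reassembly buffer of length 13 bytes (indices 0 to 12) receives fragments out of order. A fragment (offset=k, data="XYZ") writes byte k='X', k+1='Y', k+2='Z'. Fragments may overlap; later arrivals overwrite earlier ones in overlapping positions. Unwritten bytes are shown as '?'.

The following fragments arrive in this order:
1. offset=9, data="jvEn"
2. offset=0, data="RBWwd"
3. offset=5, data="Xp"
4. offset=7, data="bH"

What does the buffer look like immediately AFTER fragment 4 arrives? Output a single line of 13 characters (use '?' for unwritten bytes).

Answer: RBWwdXpbHjvEn

Derivation:
Fragment 1: offset=9 data="jvEn" -> buffer=?????????jvEn
Fragment 2: offset=0 data="RBWwd" -> buffer=RBWwd????jvEn
Fragment 3: offset=5 data="Xp" -> buffer=RBWwdXp??jvEn
Fragment 4: offset=7 data="bH" -> buffer=RBWwdXpbHjvEn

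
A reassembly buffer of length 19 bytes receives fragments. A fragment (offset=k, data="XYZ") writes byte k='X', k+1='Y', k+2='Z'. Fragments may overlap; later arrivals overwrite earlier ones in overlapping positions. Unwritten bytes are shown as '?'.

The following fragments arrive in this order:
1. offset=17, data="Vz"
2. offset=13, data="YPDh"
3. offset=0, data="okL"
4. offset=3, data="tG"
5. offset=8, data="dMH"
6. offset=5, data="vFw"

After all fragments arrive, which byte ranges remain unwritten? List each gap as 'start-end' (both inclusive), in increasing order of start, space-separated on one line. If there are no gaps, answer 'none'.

Fragment 1: offset=17 len=2
Fragment 2: offset=13 len=4
Fragment 3: offset=0 len=3
Fragment 4: offset=3 len=2
Fragment 5: offset=8 len=3
Fragment 6: offset=5 len=3
Gaps: 11-12

Answer: 11-12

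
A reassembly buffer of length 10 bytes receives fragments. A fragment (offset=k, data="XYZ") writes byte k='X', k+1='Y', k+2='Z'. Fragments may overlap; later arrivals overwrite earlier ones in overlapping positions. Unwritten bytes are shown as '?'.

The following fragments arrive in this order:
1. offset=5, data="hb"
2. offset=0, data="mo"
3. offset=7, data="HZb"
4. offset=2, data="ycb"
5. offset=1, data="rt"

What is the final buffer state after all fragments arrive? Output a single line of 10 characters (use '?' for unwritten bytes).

Fragment 1: offset=5 data="hb" -> buffer=?????hb???
Fragment 2: offset=0 data="mo" -> buffer=mo???hb???
Fragment 3: offset=7 data="HZb" -> buffer=mo???hbHZb
Fragment 4: offset=2 data="ycb" -> buffer=moycbhbHZb
Fragment 5: offset=1 data="rt" -> buffer=mrtcbhbHZb

Answer: mrtcbhbHZb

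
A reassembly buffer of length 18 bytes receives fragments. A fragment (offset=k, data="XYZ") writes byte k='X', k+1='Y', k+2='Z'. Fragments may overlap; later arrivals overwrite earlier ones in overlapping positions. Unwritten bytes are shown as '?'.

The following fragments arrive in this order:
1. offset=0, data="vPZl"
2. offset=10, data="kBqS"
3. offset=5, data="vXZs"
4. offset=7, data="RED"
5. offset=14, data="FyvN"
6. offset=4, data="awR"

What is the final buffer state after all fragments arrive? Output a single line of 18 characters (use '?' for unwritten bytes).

Answer: vPZlawRREDkBqSFyvN

Derivation:
Fragment 1: offset=0 data="vPZl" -> buffer=vPZl??????????????
Fragment 2: offset=10 data="kBqS" -> buffer=vPZl??????kBqS????
Fragment 3: offset=5 data="vXZs" -> buffer=vPZl?vXZs?kBqS????
Fragment 4: offset=7 data="RED" -> buffer=vPZl?vXREDkBqS????
Fragment 5: offset=14 data="FyvN" -> buffer=vPZl?vXREDkBqSFyvN
Fragment 6: offset=4 data="awR" -> buffer=vPZlawRREDkBqSFyvN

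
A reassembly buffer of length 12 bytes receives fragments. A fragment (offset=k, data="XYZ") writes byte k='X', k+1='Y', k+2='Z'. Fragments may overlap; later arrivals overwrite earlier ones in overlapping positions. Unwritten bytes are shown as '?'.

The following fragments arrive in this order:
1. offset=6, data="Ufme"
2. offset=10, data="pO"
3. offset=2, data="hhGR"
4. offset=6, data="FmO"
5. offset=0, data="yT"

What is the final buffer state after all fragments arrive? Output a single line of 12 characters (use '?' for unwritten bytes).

Answer: yThhGRFmOepO

Derivation:
Fragment 1: offset=6 data="Ufme" -> buffer=??????Ufme??
Fragment 2: offset=10 data="pO" -> buffer=??????UfmepO
Fragment 3: offset=2 data="hhGR" -> buffer=??hhGRUfmepO
Fragment 4: offset=6 data="FmO" -> buffer=??hhGRFmOepO
Fragment 5: offset=0 data="yT" -> buffer=yThhGRFmOepO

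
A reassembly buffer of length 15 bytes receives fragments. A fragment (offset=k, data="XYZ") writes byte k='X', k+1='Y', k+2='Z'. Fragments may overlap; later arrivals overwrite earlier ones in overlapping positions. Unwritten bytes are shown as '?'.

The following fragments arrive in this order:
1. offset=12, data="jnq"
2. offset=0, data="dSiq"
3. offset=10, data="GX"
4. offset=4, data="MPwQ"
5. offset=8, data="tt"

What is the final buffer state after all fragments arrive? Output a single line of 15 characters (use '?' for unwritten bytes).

Answer: dSiqMPwQttGXjnq

Derivation:
Fragment 1: offset=12 data="jnq" -> buffer=????????????jnq
Fragment 2: offset=0 data="dSiq" -> buffer=dSiq????????jnq
Fragment 3: offset=10 data="GX" -> buffer=dSiq??????GXjnq
Fragment 4: offset=4 data="MPwQ" -> buffer=dSiqMPwQ??GXjnq
Fragment 5: offset=8 data="tt" -> buffer=dSiqMPwQttGXjnq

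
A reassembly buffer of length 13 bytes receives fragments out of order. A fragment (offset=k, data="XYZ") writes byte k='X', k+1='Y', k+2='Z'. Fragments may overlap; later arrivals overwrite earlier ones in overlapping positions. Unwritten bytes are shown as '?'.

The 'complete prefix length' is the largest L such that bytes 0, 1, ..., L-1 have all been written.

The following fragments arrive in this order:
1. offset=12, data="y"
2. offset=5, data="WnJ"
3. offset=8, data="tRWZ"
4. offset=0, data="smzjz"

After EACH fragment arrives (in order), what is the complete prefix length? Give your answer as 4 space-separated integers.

Fragment 1: offset=12 data="y" -> buffer=????????????y -> prefix_len=0
Fragment 2: offset=5 data="WnJ" -> buffer=?????WnJ????y -> prefix_len=0
Fragment 3: offset=8 data="tRWZ" -> buffer=?????WnJtRWZy -> prefix_len=0
Fragment 4: offset=0 data="smzjz" -> buffer=smzjzWnJtRWZy -> prefix_len=13

Answer: 0 0 0 13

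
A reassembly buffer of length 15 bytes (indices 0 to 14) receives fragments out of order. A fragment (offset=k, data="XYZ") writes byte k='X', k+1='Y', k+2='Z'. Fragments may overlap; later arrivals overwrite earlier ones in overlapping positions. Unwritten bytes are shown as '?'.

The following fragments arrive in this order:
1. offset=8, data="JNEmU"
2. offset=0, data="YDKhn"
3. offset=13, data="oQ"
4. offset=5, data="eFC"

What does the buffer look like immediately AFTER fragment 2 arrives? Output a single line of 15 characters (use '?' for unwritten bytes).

Fragment 1: offset=8 data="JNEmU" -> buffer=????????JNEmU??
Fragment 2: offset=0 data="YDKhn" -> buffer=YDKhn???JNEmU??

Answer: YDKhn???JNEmU??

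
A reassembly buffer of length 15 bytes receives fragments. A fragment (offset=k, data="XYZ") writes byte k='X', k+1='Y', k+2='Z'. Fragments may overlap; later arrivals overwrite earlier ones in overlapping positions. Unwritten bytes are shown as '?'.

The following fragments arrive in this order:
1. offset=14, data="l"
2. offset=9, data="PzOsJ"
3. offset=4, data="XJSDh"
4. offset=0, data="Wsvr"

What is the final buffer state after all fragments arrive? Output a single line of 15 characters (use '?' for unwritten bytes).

Answer: WsvrXJSDhPzOsJl

Derivation:
Fragment 1: offset=14 data="l" -> buffer=??????????????l
Fragment 2: offset=9 data="PzOsJ" -> buffer=?????????PzOsJl
Fragment 3: offset=4 data="XJSDh" -> buffer=????XJSDhPzOsJl
Fragment 4: offset=0 data="Wsvr" -> buffer=WsvrXJSDhPzOsJl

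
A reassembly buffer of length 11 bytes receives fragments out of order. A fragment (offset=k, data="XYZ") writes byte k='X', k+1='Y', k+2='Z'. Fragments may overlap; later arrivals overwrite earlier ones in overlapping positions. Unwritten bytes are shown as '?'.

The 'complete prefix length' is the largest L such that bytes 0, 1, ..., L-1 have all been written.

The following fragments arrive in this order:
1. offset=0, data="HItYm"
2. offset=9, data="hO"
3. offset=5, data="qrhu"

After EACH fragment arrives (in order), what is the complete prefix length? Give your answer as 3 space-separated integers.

Answer: 5 5 11

Derivation:
Fragment 1: offset=0 data="HItYm" -> buffer=HItYm?????? -> prefix_len=5
Fragment 2: offset=9 data="hO" -> buffer=HItYm????hO -> prefix_len=5
Fragment 3: offset=5 data="qrhu" -> buffer=HItYmqrhuhO -> prefix_len=11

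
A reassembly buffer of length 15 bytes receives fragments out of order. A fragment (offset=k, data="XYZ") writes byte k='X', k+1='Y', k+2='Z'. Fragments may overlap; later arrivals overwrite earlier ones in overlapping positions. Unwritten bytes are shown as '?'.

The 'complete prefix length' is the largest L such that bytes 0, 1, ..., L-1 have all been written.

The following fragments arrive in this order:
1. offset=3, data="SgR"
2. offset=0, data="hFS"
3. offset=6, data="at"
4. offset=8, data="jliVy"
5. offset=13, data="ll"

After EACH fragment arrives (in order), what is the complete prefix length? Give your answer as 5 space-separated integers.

Fragment 1: offset=3 data="SgR" -> buffer=???SgR????????? -> prefix_len=0
Fragment 2: offset=0 data="hFS" -> buffer=hFSSgR????????? -> prefix_len=6
Fragment 3: offset=6 data="at" -> buffer=hFSSgRat??????? -> prefix_len=8
Fragment 4: offset=8 data="jliVy" -> buffer=hFSSgRatjliVy?? -> prefix_len=13
Fragment 5: offset=13 data="ll" -> buffer=hFSSgRatjliVyll -> prefix_len=15

Answer: 0 6 8 13 15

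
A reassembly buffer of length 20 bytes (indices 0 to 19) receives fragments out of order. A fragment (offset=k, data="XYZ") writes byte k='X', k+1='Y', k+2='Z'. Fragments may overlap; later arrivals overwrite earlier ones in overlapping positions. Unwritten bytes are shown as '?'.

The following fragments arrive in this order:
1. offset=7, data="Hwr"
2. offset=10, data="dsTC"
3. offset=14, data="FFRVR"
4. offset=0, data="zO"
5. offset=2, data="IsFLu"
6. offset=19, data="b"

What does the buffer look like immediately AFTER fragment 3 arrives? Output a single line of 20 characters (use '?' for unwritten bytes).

Answer: ???????HwrdsTCFFRVR?

Derivation:
Fragment 1: offset=7 data="Hwr" -> buffer=???????Hwr??????????
Fragment 2: offset=10 data="dsTC" -> buffer=???????HwrdsTC??????
Fragment 3: offset=14 data="FFRVR" -> buffer=???????HwrdsTCFFRVR?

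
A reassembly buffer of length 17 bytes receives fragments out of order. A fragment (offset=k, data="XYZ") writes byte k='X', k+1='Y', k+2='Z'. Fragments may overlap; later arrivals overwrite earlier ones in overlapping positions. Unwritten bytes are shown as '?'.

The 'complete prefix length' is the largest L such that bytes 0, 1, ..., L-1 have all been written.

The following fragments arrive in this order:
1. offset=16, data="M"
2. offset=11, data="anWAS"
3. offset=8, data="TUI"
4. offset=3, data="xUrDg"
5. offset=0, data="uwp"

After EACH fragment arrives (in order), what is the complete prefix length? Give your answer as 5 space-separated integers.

Answer: 0 0 0 0 17

Derivation:
Fragment 1: offset=16 data="M" -> buffer=????????????????M -> prefix_len=0
Fragment 2: offset=11 data="anWAS" -> buffer=???????????anWASM -> prefix_len=0
Fragment 3: offset=8 data="TUI" -> buffer=????????TUIanWASM -> prefix_len=0
Fragment 4: offset=3 data="xUrDg" -> buffer=???xUrDgTUIanWASM -> prefix_len=0
Fragment 5: offset=0 data="uwp" -> buffer=uwpxUrDgTUIanWASM -> prefix_len=17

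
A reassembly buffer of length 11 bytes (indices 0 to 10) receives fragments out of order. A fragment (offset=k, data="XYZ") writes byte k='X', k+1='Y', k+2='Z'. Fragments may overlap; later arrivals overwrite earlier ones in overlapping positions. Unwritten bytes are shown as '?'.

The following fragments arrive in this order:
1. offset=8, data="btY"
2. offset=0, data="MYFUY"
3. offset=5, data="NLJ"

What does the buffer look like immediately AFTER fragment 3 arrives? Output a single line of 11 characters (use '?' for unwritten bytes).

Fragment 1: offset=8 data="btY" -> buffer=????????btY
Fragment 2: offset=0 data="MYFUY" -> buffer=MYFUY???btY
Fragment 3: offset=5 data="NLJ" -> buffer=MYFUYNLJbtY

Answer: MYFUYNLJbtY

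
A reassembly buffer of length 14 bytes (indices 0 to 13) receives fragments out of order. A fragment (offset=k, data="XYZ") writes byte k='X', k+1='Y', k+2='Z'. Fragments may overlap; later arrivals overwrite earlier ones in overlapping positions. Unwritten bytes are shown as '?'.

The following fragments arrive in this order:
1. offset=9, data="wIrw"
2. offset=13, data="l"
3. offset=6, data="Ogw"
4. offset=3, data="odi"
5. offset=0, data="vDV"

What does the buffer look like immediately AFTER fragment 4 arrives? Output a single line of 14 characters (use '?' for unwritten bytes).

Answer: ???odiOgwwIrwl

Derivation:
Fragment 1: offset=9 data="wIrw" -> buffer=?????????wIrw?
Fragment 2: offset=13 data="l" -> buffer=?????????wIrwl
Fragment 3: offset=6 data="Ogw" -> buffer=??????OgwwIrwl
Fragment 4: offset=3 data="odi" -> buffer=???odiOgwwIrwl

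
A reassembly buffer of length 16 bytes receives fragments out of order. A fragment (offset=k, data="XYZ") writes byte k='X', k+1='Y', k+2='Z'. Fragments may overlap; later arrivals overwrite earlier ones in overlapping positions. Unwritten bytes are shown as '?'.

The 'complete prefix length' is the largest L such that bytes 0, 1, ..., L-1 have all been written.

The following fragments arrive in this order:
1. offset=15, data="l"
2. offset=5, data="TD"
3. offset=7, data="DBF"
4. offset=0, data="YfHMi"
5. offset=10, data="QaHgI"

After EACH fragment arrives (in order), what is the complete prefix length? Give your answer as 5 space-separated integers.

Answer: 0 0 0 10 16

Derivation:
Fragment 1: offset=15 data="l" -> buffer=???????????????l -> prefix_len=0
Fragment 2: offset=5 data="TD" -> buffer=?????TD????????l -> prefix_len=0
Fragment 3: offset=7 data="DBF" -> buffer=?????TDDBF?????l -> prefix_len=0
Fragment 4: offset=0 data="YfHMi" -> buffer=YfHMiTDDBF?????l -> prefix_len=10
Fragment 5: offset=10 data="QaHgI" -> buffer=YfHMiTDDBFQaHgIl -> prefix_len=16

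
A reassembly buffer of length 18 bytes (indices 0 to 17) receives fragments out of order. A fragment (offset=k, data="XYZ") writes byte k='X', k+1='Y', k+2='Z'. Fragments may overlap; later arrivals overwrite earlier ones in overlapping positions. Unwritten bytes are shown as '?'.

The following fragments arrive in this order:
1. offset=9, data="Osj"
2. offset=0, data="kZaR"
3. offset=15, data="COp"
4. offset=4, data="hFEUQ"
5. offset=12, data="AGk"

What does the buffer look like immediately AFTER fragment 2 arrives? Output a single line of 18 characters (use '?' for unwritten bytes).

Answer: kZaR?????Osj??????

Derivation:
Fragment 1: offset=9 data="Osj" -> buffer=?????????Osj??????
Fragment 2: offset=0 data="kZaR" -> buffer=kZaR?????Osj??????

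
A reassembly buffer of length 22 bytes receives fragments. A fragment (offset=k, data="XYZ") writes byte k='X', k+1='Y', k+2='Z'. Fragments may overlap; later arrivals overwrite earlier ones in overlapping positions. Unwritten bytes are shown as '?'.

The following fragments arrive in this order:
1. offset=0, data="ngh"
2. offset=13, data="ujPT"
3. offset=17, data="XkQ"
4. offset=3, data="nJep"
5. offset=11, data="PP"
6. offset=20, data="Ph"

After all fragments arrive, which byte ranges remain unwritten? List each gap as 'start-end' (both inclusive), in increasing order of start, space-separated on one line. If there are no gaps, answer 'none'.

Answer: 7-10

Derivation:
Fragment 1: offset=0 len=3
Fragment 2: offset=13 len=4
Fragment 3: offset=17 len=3
Fragment 4: offset=3 len=4
Fragment 5: offset=11 len=2
Fragment 6: offset=20 len=2
Gaps: 7-10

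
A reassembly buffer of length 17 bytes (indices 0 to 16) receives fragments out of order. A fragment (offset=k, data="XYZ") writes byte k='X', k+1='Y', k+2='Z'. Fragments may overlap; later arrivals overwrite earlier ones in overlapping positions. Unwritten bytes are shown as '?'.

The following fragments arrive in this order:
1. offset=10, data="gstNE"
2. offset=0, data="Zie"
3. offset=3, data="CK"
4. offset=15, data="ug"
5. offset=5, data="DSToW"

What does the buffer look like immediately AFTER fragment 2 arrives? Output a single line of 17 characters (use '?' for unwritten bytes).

Answer: Zie???????gstNE??

Derivation:
Fragment 1: offset=10 data="gstNE" -> buffer=??????????gstNE??
Fragment 2: offset=0 data="Zie" -> buffer=Zie???????gstNE??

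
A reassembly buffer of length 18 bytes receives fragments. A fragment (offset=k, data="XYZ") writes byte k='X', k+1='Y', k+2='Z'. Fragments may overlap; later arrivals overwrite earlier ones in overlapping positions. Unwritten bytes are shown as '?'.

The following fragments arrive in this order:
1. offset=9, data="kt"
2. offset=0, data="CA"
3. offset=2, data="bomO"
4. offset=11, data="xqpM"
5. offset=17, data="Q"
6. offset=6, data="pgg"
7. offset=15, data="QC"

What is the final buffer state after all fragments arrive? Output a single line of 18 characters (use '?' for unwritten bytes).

Answer: CAbomOpggktxqpMQCQ

Derivation:
Fragment 1: offset=9 data="kt" -> buffer=?????????kt???????
Fragment 2: offset=0 data="CA" -> buffer=CA???????kt???????
Fragment 3: offset=2 data="bomO" -> buffer=CAbomO???kt???????
Fragment 4: offset=11 data="xqpM" -> buffer=CAbomO???ktxqpM???
Fragment 5: offset=17 data="Q" -> buffer=CAbomO???ktxqpM??Q
Fragment 6: offset=6 data="pgg" -> buffer=CAbomOpggktxqpM??Q
Fragment 7: offset=15 data="QC" -> buffer=CAbomOpggktxqpMQCQ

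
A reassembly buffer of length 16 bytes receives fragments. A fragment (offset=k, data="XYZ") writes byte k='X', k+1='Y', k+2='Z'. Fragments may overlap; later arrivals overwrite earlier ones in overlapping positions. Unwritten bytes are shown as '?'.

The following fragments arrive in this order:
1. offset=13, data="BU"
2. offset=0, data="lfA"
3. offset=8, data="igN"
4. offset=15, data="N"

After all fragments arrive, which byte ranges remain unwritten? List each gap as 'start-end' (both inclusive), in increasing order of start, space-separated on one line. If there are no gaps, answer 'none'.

Fragment 1: offset=13 len=2
Fragment 2: offset=0 len=3
Fragment 3: offset=8 len=3
Fragment 4: offset=15 len=1
Gaps: 3-7 11-12

Answer: 3-7 11-12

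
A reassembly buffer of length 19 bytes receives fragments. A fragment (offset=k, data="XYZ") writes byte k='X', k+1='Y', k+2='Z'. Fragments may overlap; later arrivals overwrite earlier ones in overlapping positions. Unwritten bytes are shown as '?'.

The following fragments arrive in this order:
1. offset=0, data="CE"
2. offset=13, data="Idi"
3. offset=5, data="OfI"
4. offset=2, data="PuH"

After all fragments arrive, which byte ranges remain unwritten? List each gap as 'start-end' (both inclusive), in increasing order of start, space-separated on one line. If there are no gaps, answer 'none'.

Answer: 8-12 16-18

Derivation:
Fragment 1: offset=0 len=2
Fragment 2: offset=13 len=3
Fragment 3: offset=5 len=3
Fragment 4: offset=2 len=3
Gaps: 8-12 16-18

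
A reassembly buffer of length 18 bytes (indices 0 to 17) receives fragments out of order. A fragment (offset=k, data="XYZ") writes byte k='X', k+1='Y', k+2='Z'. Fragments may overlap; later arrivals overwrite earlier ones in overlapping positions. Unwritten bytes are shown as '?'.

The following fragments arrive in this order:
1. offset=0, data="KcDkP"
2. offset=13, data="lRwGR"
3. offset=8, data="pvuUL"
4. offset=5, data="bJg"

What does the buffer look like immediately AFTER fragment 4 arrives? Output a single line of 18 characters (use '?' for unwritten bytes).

Fragment 1: offset=0 data="KcDkP" -> buffer=KcDkP?????????????
Fragment 2: offset=13 data="lRwGR" -> buffer=KcDkP????????lRwGR
Fragment 3: offset=8 data="pvuUL" -> buffer=KcDkP???pvuULlRwGR
Fragment 4: offset=5 data="bJg" -> buffer=KcDkPbJgpvuULlRwGR

Answer: KcDkPbJgpvuULlRwGR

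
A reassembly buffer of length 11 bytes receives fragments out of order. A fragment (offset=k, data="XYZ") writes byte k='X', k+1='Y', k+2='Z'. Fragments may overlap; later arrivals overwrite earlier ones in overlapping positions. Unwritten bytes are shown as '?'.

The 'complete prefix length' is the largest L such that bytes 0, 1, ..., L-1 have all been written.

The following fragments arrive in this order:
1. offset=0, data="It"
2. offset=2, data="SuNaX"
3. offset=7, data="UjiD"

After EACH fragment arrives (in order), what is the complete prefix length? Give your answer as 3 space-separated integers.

Fragment 1: offset=0 data="It" -> buffer=It????????? -> prefix_len=2
Fragment 2: offset=2 data="SuNaX" -> buffer=ItSuNaX???? -> prefix_len=7
Fragment 3: offset=7 data="UjiD" -> buffer=ItSuNaXUjiD -> prefix_len=11

Answer: 2 7 11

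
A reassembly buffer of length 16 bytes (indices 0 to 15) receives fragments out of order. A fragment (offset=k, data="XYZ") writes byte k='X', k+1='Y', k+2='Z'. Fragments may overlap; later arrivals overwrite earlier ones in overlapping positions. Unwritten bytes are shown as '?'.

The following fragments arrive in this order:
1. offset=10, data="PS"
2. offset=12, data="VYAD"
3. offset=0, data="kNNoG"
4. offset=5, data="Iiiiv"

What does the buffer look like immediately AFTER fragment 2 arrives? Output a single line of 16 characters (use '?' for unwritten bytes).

Fragment 1: offset=10 data="PS" -> buffer=??????????PS????
Fragment 2: offset=12 data="VYAD" -> buffer=??????????PSVYAD

Answer: ??????????PSVYAD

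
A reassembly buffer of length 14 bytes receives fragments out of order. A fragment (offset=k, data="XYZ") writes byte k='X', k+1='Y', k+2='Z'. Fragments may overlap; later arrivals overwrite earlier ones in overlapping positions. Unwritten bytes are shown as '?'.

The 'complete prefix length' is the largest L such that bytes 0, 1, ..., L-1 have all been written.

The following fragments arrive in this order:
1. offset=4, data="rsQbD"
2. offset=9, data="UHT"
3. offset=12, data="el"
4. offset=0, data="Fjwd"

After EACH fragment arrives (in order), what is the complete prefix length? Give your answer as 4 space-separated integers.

Answer: 0 0 0 14

Derivation:
Fragment 1: offset=4 data="rsQbD" -> buffer=????rsQbD????? -> prefix_len=0
Fragment 2: offset=9 data="UHT" -> buffer=????rsQbDUHT?? -> prefix_len=0
Fragment 3: offset=12 data="el" -> buffer=????rsQbDUHTel -> prefix_len=0
Fragment 4: offset=0 data="Fjwd" -> buffer=FjwdrsQbDUHTel -> prefix_len=14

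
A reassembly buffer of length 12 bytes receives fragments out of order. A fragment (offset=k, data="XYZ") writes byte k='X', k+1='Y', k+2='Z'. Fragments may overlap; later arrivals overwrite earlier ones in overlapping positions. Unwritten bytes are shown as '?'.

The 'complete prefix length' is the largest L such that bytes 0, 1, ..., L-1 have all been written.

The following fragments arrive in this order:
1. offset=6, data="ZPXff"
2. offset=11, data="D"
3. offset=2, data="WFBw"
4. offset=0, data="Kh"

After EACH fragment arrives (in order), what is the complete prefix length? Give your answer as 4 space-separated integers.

Fragment 1: offset=6 data="ZPXff" -> buffer=??????ZPXff? -> prefix_len=0
Fragment 2: offset=11 data="D" -> buffer=??????ZPXffD -> prefix_len=0
Fragment 3: offset=2 data="WFBw" -> buffer=??WFBwZPXffD -> prefix_len=0
Fragment 4: offset=0 data="Kh" -> buffer=KhWFBwZPXffD -> prefix_len=12

Answer: 0 0 0 12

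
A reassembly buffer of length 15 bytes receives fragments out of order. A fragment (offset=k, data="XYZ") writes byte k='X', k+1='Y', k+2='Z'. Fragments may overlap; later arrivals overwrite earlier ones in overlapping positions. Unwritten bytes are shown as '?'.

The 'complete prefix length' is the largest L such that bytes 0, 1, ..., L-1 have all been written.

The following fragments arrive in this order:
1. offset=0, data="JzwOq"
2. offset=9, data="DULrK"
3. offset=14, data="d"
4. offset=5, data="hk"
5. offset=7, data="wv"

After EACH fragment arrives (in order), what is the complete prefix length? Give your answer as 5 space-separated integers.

Answer: 5 5 5 7 15

Derivation:
Fragment 1: offset=0 data="JzwOq" -> buffer=JzwOq?????????? -> prefix_len=5
Fragment 2: offset=9 data="DULrK" -> buffer=JzwOq????DULrK? -> prefix_len=5
Fragment 3: offset=14 data="d" -> buffer=JzwOq????DULrKd -> prefix_len=5
Fragment 4: offset=5 data="hk" -> buffer=JzwOqhk??DULrKd -> prefix_len=7
Fragment 5: offset=7 data="wv" -> buffer=JzwOqhkwvDULrKd -> prefix_len=15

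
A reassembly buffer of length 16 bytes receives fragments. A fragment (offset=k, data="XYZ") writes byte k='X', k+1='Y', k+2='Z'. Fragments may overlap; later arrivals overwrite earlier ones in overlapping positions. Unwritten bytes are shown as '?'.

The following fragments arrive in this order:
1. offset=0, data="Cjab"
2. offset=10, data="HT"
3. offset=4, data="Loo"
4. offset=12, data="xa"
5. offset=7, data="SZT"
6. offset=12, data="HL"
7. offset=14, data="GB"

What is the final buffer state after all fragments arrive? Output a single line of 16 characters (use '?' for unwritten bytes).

Answer: CjabLooSZTHTHLGB

Derivation:
Fragment 1: offset=0 data="Cjab" -> buffer=Cjab????????????
Fragment 2: offset=10 data="HT" -> buffer=Cjab??????HT????
Fragment 3: offset=4 data="Loo" -> buffer=CjabLoo???HT????
Fragment 4: offset=12 data="xa" -> buffer=CjabLoo???HTxa??
Fragment 5: offset=7 data="SZT" -> buffer=CjabLooSZTHTxa??
Fragment 6: offset=12 data="HL" -> buffer=CjabLooSZTHTHL??
Fragment 7: offset=14 data="GB" -> buffer=CjabLooSZTHTHLGB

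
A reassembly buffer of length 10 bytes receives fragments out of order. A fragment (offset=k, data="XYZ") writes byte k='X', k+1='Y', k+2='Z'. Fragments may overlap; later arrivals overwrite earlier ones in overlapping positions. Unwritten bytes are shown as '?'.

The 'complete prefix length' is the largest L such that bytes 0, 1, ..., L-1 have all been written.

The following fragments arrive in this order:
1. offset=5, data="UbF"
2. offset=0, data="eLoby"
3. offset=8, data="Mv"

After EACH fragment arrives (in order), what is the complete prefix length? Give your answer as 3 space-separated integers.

Fragment 1: offset=5 data="UbF" -> buffer=?????UbF?? -> prefix_len=0
Fragment 2: offset=0 data="eLoby" -> buffer=eLobyUbF?? -> prefix_len=8
Fragment 3: offset=8 data="Mv" -> buffer=eLobyUbFMv -> prefix_len=10

Answer: 0 8 10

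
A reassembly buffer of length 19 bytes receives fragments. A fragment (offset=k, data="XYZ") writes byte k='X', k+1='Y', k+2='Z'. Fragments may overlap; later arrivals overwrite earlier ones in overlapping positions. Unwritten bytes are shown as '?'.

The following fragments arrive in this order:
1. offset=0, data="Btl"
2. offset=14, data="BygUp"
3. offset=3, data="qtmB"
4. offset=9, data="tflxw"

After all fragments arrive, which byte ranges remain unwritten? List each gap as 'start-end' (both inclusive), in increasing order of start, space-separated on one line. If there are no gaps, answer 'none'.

Fragment 1: offset=0 len=3
Fragment 2: offset=14 len=5
Fragment 3: offset=3 len=4
Fragment 4: offset=9 len=5
Gaps: 7-8

Answer: 7-8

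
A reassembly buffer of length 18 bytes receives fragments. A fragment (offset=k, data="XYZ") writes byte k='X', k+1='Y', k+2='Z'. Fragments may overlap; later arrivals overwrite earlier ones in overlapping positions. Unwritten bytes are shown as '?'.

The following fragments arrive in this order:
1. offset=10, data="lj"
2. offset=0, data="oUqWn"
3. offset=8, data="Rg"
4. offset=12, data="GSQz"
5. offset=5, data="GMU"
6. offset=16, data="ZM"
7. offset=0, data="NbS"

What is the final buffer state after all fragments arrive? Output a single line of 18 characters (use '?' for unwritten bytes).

Answer: NbSWnGMURgljGSQzZM

Derivation:
Fragment 1: offset=10 data="lj" -> buffer=??????????lj??????
Fragment 2: offset=0 data="oUqWn" -> buffer=oUqWn?????lj??????
Fragment 3: offset=8 data="Rg" -> buffer=oUqWn???Rglj??????
Fragment 4: offset=12 data="GSQz" -> buffer=oUqWn???RgljGSQz??
Fragment 5: offset=5 data="GMU" -> buffer=oUqWnGMURgljGSQz??
Fragment 6: offset=16 data="ZM" -> buffer=oUqWnGMURgljGSQzZM
Fragment 7: offset=0 data="NbS" -> buffer=NbSWnGMURgljGSQzZM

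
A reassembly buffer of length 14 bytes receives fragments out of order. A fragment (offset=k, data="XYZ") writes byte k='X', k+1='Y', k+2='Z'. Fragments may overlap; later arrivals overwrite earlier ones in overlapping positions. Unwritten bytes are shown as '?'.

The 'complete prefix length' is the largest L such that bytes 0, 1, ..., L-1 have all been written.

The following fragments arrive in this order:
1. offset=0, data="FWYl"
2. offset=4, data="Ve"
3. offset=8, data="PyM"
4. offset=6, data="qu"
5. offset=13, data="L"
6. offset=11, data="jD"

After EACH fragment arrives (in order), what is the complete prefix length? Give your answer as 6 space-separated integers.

Answer: 4 6 6 11 11 14

Derivation:
Fragment 1: offset=0 data="FWYl" -> buffer=FWYl?????????? -> prefix_len=4
Fragment 2: offset=4 data="Ve" -> buffer=FWYlVe???????? -> prefix_len=6
Fragment 3: offset=8 data="PyM" -> buffer=FWYlVe??PyM??? -> prefix_len=6
Fragment 4: offset=6 data="qu" -> buffer=FWYlVequPyM??? -> prefix_len=11
Fragment 5: offset=13 data="L" -> buffer=FWYlVequPyM??L -> prefix_len=11
Fragment 6: offset=11 data="jD" -> buffer=FWYlVequPyMjDL -> prefix_len=14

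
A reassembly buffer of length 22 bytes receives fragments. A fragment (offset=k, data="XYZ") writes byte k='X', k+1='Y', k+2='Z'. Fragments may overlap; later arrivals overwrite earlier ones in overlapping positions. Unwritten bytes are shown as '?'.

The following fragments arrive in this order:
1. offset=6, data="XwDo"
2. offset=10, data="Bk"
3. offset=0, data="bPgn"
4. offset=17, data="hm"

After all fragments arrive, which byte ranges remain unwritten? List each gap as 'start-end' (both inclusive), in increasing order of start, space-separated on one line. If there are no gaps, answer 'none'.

Fragment 1: offset=6 len=4
Fragment 2: offset=10 len=2
Fragment 3: offset=0 len=4
Fragment 4: offset=17 len=2
Gaps: 4-5 12-16 19-21

Answer: 4-5 12-16 19-21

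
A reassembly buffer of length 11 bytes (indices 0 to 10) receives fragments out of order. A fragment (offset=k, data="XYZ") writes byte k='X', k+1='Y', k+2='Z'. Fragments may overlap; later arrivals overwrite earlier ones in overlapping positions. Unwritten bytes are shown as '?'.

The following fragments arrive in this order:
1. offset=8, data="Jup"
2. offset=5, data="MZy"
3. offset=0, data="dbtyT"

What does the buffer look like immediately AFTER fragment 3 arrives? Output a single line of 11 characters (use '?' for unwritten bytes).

Fragment 1: offset=8 data="Jup" -> buffer=????????Jup
Fragment 2: offset=5 data="MZy" -> buffer=?????MZyJup
Fragment 3: offset=0 data="dbtyT" -> buffer=dbtyTMZyJup

Answer: dbtyTMZyJup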